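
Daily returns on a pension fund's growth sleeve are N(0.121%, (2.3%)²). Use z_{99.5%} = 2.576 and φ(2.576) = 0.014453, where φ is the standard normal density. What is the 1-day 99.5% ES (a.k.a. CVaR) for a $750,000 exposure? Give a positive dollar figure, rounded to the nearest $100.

Tail multiplier: φ(z)/(1−α) = 0.014453 / 0.005 = 2.891.
ES = −(0.121%) + 2.3% × 2.891 = 6.528%.
On $750,000: 0.06528 × $750,000 = $48,960.

$49,000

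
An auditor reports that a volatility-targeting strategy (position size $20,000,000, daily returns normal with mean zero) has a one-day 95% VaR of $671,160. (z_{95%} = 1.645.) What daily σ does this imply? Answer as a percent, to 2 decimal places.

2.04%

VaR as a fraction: $671,160 / $20,000,000 = 3.356%.
σ = VaR / z = 3.356% / 1.645 = 2.040%.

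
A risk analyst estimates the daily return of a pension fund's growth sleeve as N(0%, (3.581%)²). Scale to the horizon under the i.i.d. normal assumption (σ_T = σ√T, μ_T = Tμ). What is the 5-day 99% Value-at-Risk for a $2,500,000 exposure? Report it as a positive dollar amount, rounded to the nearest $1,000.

$466,000

At 99%, z = 2.326.
σ_{5d} = 3.581% × √5 = 8.007%.
VaR = 2.326 × 8.007% = 18.624%.
On $2,500,000: 0.18624 × $2,500,000 = $465,600.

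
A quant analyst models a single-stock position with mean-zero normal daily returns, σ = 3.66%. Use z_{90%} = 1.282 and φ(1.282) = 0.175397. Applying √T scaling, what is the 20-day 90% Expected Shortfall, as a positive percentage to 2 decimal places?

σ_{20d} = 3.66% × √20 = 16.368%.
ES multiplier = φ(z)/(1−α) = 0.175397/0.1 = 1.754.
ES = 16.368% × 1.754 = 28.709%.

28.71%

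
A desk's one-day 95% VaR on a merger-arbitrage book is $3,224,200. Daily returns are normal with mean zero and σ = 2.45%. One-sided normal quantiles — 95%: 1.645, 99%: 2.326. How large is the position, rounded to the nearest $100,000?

$80,000,000

VaR as a fraction of value: z·σ = 1.645 × 2.45% = 4.03025%.
Position = $3,224,200 / 0.0403025 = $80,000,000.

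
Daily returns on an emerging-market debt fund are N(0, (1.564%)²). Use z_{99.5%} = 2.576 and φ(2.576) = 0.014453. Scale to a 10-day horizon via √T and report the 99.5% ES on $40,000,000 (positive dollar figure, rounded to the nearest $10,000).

σ_{10d} = 1.564% × √10 = 4.946%.
ES multiplier = φ(z)/(1−α) = 0.014453/0.005 = 2.891.
ES = 4.946% × 2.891 = 14.299%; on $40,000,000: $5,719,600.

$5,720,000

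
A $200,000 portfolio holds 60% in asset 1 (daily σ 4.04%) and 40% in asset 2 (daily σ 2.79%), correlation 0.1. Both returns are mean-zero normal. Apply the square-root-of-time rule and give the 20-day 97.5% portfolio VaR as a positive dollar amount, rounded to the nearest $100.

$48,500

σ_p = √(0.6²·4.04² + 0.4²·2.79² + 2·0.1·0.6·0.4·4.04·2.79) = 2.768%.
σ_{20d} = 2.768% × √20 = 12.379%.
z(97.5%) = 1.960.
VaR = 1.960 × 12.379% = 24.263%; on $200,000 that is $48,526.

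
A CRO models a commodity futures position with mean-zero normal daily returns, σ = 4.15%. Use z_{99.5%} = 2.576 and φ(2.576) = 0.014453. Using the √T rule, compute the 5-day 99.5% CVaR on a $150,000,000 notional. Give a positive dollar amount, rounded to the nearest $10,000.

σ_{5d} = 4.15% × √5 = 9.280%.
ES multiplier = φ(z)/(1−α) = 0.014453/0.005 = 2.891.
ES = 9.280% × 2.891 = 26.828%; on $150,000,000: $40,242,000.

$40,240,000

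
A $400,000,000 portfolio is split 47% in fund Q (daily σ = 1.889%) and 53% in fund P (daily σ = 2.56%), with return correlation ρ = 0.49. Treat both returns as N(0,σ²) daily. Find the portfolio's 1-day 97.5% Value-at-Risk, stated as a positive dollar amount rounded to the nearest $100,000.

$15,300,000

σ_p² = 0.47²·1.889² + 0.53²·2.56² + 2·0.49·0.47·0.53·1.889·2.56 = 3.8097 (%²).
σ_p = √3.8097 = 1.952%.
At 97.5%, z = 1.960.
VaR = 1.960 × 1.952% = 3.826%; on $400,000,000 that is $15,304,000.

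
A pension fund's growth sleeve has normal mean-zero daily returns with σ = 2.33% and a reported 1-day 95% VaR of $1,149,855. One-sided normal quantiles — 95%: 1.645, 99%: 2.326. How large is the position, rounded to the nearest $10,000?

$30,000,000

VaR as a fraction of value: z·σ = 1.645 × 2.33% = 3.83285%.
Position = $1,149,855 / 0.0383285 = $30,000,000.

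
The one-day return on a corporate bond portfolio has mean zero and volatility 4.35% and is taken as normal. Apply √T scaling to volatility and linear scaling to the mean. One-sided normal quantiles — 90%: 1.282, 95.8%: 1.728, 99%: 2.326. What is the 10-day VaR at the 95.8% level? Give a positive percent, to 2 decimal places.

23.77%

σ_{10d} = 4.35% × √10 = 13.756%.
VaR = 1.728 × 13.756% = 23.770%.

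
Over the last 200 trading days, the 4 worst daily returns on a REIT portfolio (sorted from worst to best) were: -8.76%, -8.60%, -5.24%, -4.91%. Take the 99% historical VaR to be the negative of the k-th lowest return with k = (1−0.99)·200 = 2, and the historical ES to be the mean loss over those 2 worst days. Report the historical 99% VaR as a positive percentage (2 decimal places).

8.60%

k = 2; the 2nd lowest return is -8.60%, so VaR = 8.60%.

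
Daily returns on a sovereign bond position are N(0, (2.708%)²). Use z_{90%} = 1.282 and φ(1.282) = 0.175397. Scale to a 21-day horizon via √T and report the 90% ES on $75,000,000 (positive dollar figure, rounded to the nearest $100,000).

$16,300,000

σ_{21d} = 2.708% × √21 = 12.410%.
ES multiplier = φ(z)/(1−α) = 0.175397/0.1 = 1.754.
ES = 12.410% × 1.754 = 21.767%; on $75,000,000: $16,325,250.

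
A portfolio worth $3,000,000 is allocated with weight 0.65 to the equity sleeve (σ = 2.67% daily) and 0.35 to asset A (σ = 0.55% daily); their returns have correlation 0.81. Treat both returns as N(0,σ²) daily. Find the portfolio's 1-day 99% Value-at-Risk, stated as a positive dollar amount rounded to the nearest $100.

σ_p² = 0.65²·2.67² + 0.35²·0.55² + 2·0.81·0.65·0.35·2.67·0.55 = 3.5902 (%²).
σ_p = √3.5902 = 1.895%.
At 99%, z = 2.326.
VaR = 2.326 × 1.895% = 4.408%; on $3,000,000 that is $132,240.

$132,200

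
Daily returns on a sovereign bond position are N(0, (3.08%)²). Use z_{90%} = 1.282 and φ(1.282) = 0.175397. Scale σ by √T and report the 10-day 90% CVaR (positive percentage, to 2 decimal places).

17.08%

σ_{10d} = 3.08% × √10 = 9.740%.
ES multiplier = φ(z)/(1−α) = 0.175397/0.1 = 1.754.
ES = 9.740% × 1.754 = 17.084%.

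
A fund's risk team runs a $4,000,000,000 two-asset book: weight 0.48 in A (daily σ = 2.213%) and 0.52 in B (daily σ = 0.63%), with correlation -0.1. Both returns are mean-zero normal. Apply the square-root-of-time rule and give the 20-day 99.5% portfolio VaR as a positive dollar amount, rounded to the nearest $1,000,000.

$498,000,000

σ_p = √(0.48²·2.213² + 0.52²·0.63² + 2·-0.1·0.48·0.52·2.213·0.63) = 1.080%.
σ_{20d} = 1.080% × √20 = 4.830%.
z(99.5%) = 2.576.
VaR = 2.576 × 4.830% = 12.442%; on $4,000,000,000 that is $497,680,000.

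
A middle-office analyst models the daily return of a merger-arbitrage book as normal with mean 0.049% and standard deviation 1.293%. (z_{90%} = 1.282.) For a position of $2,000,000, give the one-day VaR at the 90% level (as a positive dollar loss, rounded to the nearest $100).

VaR = −μ + z·σ = −(0.049%) + 1.282 × 1.293% = 1.609%.
On $2,000,000: 0.01609 × $2,000,000 = $32,180.

$32,200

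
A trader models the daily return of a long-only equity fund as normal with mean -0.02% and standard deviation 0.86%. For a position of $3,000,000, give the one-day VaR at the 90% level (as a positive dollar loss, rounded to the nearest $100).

$33,700

At 90% one-sided, z = 1.282.
VaR = −μ + z·σ = −(-0.02%) + 1.282 × 0.86% = 1.123%.
On $3,000,000: 0.01123 × $3,000,000 = $33,690.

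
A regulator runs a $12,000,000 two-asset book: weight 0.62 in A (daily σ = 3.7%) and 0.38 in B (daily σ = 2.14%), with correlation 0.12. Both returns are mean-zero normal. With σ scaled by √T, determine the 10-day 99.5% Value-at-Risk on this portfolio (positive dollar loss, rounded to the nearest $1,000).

σ_p = √(0.62²·3.7² + 0.38²·2.14² + 2·0.12·0.62·0.38·3.7·2.14) = 2.524%.
σ_{10d} = 2.524% × √10 = 7.982%.
z(99.5%) = 2.576.
VaR = 2.576 × 7.982% = 20.562%; on $12,000,000 that is $2,467,440.

$2,467,000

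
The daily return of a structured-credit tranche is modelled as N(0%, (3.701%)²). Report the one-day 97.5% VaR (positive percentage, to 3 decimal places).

At 97.5% one-sided, z = 1.960.
VaR = z·σ = 1.960 × 3.701% = 7.254%.

7.254%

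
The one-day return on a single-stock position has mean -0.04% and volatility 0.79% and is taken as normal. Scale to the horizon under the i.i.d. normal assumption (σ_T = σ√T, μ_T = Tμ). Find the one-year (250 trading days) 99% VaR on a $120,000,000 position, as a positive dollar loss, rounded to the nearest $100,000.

At 99%, z = 2.326.
σ_{250d} = 0.79% × √250 = 12.491%; μ_{250d} = 250 × -0.04% = -10.000%.
VaR = −(-10.000%) + 2.326 × 12.491% = 39.054%.
On $120,000,000: 0.39054 × $120,000,000 = $46,864,800.

$46,900,000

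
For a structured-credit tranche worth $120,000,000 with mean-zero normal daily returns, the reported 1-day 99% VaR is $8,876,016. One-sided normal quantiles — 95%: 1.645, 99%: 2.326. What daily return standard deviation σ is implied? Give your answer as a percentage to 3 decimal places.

VaR as a fraction: $8,876,016 / $120,000,000 = 7.397%.
σ = VaR / z = 7.397% / 2.326 = 3.180%.

3.180%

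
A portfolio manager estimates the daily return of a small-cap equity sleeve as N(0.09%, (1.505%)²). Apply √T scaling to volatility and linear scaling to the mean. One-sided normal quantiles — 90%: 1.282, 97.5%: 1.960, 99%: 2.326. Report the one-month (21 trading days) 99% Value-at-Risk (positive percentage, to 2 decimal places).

σ_{21d} = 1.505% × √21 = 6.897%; μ_{21d} = 21 × 0.09% = 1.890%.
VaR = −(1.890%) + 2.326 × 6.897% = 14.152%.

14.15%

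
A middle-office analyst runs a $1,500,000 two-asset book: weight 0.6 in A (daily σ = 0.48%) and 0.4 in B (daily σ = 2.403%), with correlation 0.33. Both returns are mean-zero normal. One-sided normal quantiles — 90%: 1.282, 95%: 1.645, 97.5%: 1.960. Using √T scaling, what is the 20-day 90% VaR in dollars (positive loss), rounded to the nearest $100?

σ_p = √(0.6²·0.48² + 0.4²·2.403² + 2·0.33·0.6·0.4·0.48·2.403) = 1.091%.
σ_{20d} = 1.091% × √20 = 4.879%.
VaR = 1.282 × 4.879% = 6.255%; on $1,500,000 that is $93,825.

$93,800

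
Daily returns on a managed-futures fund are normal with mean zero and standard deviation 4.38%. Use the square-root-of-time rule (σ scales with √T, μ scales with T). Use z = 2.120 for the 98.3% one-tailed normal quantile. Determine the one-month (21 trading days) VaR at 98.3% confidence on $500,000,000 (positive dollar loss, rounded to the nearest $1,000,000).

σ_{21d} = 4.38% × √21 = 20.072%.
VaR = 2.120 × 20.072% = 42.553%.
On $500,000,000: 0.42553 × $500,000,000 = $212,765,000.

$213,000,000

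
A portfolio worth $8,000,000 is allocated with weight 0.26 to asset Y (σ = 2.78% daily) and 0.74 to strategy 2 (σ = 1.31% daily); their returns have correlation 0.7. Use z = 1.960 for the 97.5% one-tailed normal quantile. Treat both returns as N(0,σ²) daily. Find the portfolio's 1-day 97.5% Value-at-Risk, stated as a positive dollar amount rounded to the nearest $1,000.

$245,000

σ_p² = 0.26²·2.78² + 0.74²·1.31² + 2·0.7·0.26·0.74·2.78·1.31 = 2.4431 (%²).
σ_p = √2.4431 = 1.563%.
VaR = 1.960 × 1.563% = 3.063%; on $8,000,000 that is $245,040.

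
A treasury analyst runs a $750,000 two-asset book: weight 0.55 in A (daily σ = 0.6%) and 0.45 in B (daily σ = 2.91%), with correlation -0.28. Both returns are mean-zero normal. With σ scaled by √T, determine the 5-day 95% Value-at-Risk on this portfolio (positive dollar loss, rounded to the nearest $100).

σ_p = √(0.55²·0.6² + 0.45²·2.91² + 2·-0.28·0.55·0.45·0.6·2.91) = 1.258%.
σ_{5d} = 1.258% × √5 = 2.813%.
z(95%) = 1.645.
VaR = 1.645 × 2.813% = 4.627%; on $750,000 that is $34,702.

$34,700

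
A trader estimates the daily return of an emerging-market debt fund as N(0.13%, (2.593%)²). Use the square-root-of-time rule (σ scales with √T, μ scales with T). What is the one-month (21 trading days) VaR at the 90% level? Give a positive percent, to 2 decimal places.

12.50%

At 90%, z = 1.282.
σ_{21d} = 2.593% × √21 = 11.883%; μ_{21d} = 21 × 0.13% = 2.730%.
VaR = −(2.730%) + 1.282 × 11.883% = 12.504%.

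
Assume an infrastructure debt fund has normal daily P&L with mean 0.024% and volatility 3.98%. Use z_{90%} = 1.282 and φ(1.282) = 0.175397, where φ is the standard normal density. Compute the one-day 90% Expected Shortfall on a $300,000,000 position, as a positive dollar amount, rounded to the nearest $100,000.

$20,900,000

Tail multiplier: φ(z)/(1−α) = 0.175397 / 0.1 = 1.754.
ES = −(0.024%) + 3.98% × 1.754 = 6.957%.
On $300,000,000: 0.06957 × $300,000,000 = $20,871,000.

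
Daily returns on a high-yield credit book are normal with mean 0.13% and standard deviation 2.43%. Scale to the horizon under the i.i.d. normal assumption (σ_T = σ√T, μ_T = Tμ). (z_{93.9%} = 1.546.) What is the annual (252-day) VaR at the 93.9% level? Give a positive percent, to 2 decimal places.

σ_{252d} = 2.43% × √252 = 38.575%; μ_{252d} = 252 × 0.13% = 32.760%.
VaR = −(32.760%) + 1.546 × 38.575% = 26.877%.

26.88%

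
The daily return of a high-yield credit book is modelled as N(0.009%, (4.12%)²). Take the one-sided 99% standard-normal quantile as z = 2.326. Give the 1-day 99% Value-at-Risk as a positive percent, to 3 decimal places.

9.574%

VaR = −μ + z·σ = −(0.009%) + 2.326 × 4.12% = 9.574%.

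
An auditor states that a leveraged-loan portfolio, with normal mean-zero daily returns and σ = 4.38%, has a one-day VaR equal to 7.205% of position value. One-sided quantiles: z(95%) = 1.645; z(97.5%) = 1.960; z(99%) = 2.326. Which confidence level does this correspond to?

Implied z = VaR/σ = 7.205 / 4.38 = 1.645.
This matches z(95%) = 1.645.

95%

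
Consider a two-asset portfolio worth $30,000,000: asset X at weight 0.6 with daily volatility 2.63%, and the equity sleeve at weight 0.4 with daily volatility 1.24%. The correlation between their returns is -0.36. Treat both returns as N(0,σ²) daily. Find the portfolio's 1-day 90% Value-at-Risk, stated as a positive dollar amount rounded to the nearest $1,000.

σ_p² = 0.6²·2.63² + 0.4²·1.24² + 2·-0.36·0.6·0.4·2.63·1.24 = 2.1726 (%²).
σ_p = √2.1726 = 1.474%.
At 90%, z = 1.282.
VaR = 1.282 × 1.474% = 1.890%; on $30,000,000 that is $567,000.

$567,000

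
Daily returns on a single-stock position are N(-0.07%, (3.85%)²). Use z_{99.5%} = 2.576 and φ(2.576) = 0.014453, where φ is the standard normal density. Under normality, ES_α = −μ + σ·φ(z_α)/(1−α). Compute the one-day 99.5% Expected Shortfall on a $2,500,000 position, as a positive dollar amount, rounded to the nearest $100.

Tail multiplier: φ(z)/(1−α) = 0.014453 / 0.005 = 2.891.
ES = −(-0.07%) + 3.85% × 2.891 = 11.200%.
On $2,500,000: 0.11200 × $2,500,000 = $280,000.

$280,000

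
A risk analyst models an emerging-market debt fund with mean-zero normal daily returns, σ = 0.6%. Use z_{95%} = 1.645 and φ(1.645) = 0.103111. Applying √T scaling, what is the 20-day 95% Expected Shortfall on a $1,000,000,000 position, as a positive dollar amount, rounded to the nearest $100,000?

σ_{20d} = 0.6% × √20 = 2.683%.
ES multiplier = φ(z)/(1−α) = 0.103111/0.05 = 2.062.
ES = 2.683% × 2.062 = 5.532%; on $1,000,000,000: $55,320,000.

$55,300,000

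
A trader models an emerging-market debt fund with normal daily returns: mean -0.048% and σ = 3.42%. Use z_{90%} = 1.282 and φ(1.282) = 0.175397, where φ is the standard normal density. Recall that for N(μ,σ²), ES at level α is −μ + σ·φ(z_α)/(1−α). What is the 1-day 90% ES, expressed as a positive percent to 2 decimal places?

Tail multiplier: φ(z)/(1−α) = 0.175397 / 0.1 = 1.754.
ES = −(-0.048%) + 3.42% × 1.754 = 6.047%.

6.05%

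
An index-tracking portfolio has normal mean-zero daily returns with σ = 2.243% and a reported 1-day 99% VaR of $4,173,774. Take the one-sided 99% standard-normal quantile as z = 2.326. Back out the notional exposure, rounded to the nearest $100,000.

VaR as a fraction of value: z·σ = 2.326 × 2.243% = 5.21722%.
Position = $4,173,774 / 0.0521722 = $79,999,992.

$80,000,000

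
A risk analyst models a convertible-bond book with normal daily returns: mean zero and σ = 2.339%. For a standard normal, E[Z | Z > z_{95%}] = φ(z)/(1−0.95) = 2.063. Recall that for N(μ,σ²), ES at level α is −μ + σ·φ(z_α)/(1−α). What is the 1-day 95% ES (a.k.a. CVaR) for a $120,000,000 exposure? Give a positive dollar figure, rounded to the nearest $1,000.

$5,790,000

ES = 2.339% × 2.063 = 4.825%.
On $120,000,000: 0.04825 × $120,000,000 = $5,790,000.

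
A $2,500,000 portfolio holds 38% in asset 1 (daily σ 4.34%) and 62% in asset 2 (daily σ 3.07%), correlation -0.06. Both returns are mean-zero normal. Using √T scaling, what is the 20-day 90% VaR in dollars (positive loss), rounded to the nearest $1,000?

σ_p = √(0.38²·4.34² + 0.62²·3.07² + 2·-0.06·0.38·0.62·4.34·3.07) = 2.443%.
σ_{20d} = 2.443% × √20 = 10.925%.
z(90%) = 1.282.
VaR = 1.282 × 10.925% = 14.006%; on $2,500,000 that is $350,150.

$350,000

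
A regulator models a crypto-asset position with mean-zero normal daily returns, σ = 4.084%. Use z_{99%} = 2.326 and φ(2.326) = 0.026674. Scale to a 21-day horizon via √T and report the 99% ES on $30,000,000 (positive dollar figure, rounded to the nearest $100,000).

σ_{21d} = 4.084% × √21 = 18.715%.
ES multiplier = φ(z)/(1−α) = 0.026674/0.01 = 2.667.
ES = 18.715% × 2.667 = 49.913%; on $30,000,000: $14,973,900.

$15,000,000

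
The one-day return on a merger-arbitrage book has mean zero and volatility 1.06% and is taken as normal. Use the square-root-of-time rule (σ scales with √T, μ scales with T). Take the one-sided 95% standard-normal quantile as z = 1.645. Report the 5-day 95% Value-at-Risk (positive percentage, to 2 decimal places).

3.90%

σ_{5d} = 1.06% × √5 = 2.370%.
VaR = 1.645 × 2.370% = 3.899%.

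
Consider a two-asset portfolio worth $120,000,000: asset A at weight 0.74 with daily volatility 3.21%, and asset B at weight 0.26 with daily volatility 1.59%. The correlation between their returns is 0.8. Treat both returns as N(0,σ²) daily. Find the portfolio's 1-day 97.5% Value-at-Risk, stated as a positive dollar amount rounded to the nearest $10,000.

σ_p² = 0.74²·3.21² + 0.26²·1.59² + 2·0.8·0.74·0.26·3.21·1.59 = 7.3846 (%²).
σ_p = √7.3846 = 2.717%.
At 97.5%, z = 1.960.
VaR = 1.960 × 2.717% = 5.325%; on $120,000,000 that is $6,390,000.

$6,390,000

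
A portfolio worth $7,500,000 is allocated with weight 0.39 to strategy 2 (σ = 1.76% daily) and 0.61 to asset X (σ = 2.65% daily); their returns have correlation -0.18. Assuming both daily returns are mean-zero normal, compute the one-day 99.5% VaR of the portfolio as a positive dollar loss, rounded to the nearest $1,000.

$317,000

σ_p² = 0.39²·1.76² + 0.61²·2.65² + 2·-0.18·0.39·0.61·1.76·2.65 = 2.6848 (%²).
σ_p = √2.6848 = 1.639%.
At 99.5%, z = 2.576.
VaR = 2.576 × 1.639% = 4.222%; on $7,500,000 that is $316,650.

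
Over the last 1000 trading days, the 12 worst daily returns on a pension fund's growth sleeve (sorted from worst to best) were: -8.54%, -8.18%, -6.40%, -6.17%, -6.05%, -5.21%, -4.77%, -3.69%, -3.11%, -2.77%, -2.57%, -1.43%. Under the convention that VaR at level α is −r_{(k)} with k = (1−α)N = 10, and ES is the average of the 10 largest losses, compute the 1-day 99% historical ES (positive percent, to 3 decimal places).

The 10 worst returns sum to -54.89%.
ES = −(-54.89%) / 10 = 5.489%.

5.489%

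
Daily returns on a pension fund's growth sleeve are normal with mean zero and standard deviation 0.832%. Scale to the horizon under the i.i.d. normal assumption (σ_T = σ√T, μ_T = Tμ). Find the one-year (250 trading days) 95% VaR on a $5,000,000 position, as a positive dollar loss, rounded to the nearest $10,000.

$1,080,000

At 95%, z = 1.645.
σ_{250d} = 0.832% × √250 = 13.155%.
VaR = 1.645 × 13.155% = 21.640%.
On $5,000,000: 0.21640 × $5,000,000 = $1,082,000.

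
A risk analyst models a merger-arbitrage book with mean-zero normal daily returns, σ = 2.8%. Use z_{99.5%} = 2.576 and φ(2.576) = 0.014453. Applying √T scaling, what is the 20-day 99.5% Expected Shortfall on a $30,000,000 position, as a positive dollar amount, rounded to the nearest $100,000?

$10,900,000

σ_{20d} = 2.8% × √20 = 12.522%.
ES multiplier = φ(z)/(1−α) = 0.014453/0.005 = 2.891.
ES = 12.522% × 2.891 = 36.201%; on $30,000,000: $10,860,300.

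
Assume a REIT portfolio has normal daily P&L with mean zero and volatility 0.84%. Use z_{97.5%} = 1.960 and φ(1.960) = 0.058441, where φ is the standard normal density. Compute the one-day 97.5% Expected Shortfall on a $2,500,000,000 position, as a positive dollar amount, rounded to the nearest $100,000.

Tail multiplier: φ(z)/(1−α) = 0.058441 / 0.025 = 2.338.
ES = 0.84% × 2.338 = 1.964%.
On $2,500,000,000: 0.01964 × $2,500,000,000 = $49,100,000.

$49,100,000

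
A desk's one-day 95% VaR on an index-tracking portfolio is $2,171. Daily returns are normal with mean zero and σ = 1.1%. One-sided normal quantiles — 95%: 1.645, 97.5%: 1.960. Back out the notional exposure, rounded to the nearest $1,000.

$120,000

VaR as a fraction of value: z·σ = 1.645 × 1.1% = 1.8095%.
Position = $2,171 / 0.018095 = $119,978.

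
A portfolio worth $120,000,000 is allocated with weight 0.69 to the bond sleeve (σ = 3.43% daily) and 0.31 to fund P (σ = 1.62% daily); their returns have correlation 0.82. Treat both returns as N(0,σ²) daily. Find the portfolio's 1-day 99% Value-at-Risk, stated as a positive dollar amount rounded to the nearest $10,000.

$7,800,000

σ_p² = 0.69²·3.43² + 0.31²·1.62² + 2·0.82·0.69·0.31·3.43·1.62 = 7.8027 (%²).
σ_p = √7.8027 = 2.793%.
At 99%, z = 2.326.
VaR = 2.326 × 2.793% = 6.497%; on $120,000,000 that is $7,796,400.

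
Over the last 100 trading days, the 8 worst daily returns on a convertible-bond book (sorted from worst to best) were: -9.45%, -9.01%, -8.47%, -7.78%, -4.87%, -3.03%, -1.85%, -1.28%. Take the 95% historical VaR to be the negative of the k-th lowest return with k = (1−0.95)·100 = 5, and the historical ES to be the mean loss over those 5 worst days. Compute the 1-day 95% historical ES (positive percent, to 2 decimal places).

7.92%

The 5 worst returns sum to -39.58%.
ES = −(-39.58%) / 5 = 7.916% ≈ 7.92%.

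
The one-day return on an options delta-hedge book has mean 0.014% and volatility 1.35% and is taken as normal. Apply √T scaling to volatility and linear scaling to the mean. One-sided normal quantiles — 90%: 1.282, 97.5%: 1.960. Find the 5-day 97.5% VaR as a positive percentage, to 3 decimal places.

σ_{5d} = 1.35% × √5 = 3.019%; μ_{5d} = 5 × 0.014% = 0.070%.
VaR = −(0.070%) + 1.960 × 3.019% = 5.847%.

5.847%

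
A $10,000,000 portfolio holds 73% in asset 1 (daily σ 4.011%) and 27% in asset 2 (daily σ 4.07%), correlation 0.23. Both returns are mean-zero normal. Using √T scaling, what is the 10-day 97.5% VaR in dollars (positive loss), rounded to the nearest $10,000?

σ_p = √(0.73²·4.011² + 0.27²·4.07² + 2·0.23·0.73·0.27·4.011·4.07) = 3.356%.
σ_{10d} = 3.356% × √10 = 10.613%.
z(97.5%) = 1.960.
VaR = 1.960 × 10.613% = 20.801%; on $10,000,000 that is $2,080,100.

$2,080,000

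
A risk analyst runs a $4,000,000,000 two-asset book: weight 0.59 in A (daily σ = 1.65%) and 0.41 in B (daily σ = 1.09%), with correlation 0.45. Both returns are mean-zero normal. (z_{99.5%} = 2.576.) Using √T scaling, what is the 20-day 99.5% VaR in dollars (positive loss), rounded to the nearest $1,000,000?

$572,000,000

σ_p = √(0.59²·1.65² + 0.41²·1.09² + 2·0.45·0.59·0.41·1.65·1.09) = 1.241%.
σ_{20d} = 1.241% × √20 = 5.550%.
VaR = 2.576 × 5.550% = 14.297%; on $4,000,000,000 that is $571,880,000.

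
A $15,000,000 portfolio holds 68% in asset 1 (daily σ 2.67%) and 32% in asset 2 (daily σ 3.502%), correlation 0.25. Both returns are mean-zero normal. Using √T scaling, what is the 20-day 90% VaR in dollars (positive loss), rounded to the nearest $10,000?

$2,030,000

σ_p = √(0.68²·2.67² + 0.32²·3.502² + 2·0.25·0.68·0.32·2.67·3.502) = 2.360%.
σ_{20d} = 2.360% × √20 = 10.554%.
z(90%) = 1.282.
VaR = 1.282 × 10.554% = 13.530%; on $15,000,000 that is $2,029,500.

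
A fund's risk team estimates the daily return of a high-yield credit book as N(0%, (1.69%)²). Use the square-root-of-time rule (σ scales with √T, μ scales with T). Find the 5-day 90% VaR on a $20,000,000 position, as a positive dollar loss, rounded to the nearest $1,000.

$969,000

At 90%, z = 1.282.
σ_{5d} = 1.69% × √5 = 3.779%.
VaR = 1.282 × 3.779% = 4.845%.
On $20,000,000: 0.04845 × $20,000,000 = $969,000.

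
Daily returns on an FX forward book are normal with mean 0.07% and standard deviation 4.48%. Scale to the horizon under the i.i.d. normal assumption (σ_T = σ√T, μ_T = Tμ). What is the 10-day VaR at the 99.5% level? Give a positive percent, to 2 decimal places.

35.79%

At 99.5%, z = 2.576.
σ_{10d} = 4.48% × √10 = 14.167%; μ_{10d} = 10 × 0.07% = 0.700%.
VaR = −(0.700%) + 2.576 × 14.167% = 35.794%.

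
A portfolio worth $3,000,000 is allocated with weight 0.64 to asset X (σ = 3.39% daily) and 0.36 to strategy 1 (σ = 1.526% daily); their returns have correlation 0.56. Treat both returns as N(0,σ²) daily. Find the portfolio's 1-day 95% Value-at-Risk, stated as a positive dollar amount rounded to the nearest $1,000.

$124,000

σ_p² = 0.64²·3.39² + 0.36²·1.526² + 2·0.56·0.64·0.36·3.39·1.526 = 6.3439 (%²).
σ_p = √6.3439 = 2.519%.
At 95%, z = 1.645.
VaR = 1.645 × 2.519% = 4.144%; on $3,000,000 that is $124,320.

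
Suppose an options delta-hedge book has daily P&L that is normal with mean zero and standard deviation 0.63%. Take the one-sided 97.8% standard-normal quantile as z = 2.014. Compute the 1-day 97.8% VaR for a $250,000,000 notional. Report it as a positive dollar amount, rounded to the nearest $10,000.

VaR = z·σ = 2.014 × 0.63% = 1.269%.
On $250,000,000: 0.01269 × $250,000,000 = $3,172,500.

$3,170,000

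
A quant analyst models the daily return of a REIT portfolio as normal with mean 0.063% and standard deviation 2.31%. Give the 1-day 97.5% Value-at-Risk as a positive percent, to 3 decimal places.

At 97.5% one-sided, z = 1.960.
VaR = −μ + z·σ = −(0.063%) + 1.960 × 2.31% = 4.465%.

4.465%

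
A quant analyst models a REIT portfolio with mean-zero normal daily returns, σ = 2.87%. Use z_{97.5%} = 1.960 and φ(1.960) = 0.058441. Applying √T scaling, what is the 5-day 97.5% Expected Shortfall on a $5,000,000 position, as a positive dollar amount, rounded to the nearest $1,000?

σ_{5d} = 2.87% × √5 = 6.418%.
ES multiplier = φ(z)/(1−α) = 0.058441/0.025 = 2.338.
ES = 6.418% × 2.338 = 15.005%; on $5,000,000: $750,250.

$750,000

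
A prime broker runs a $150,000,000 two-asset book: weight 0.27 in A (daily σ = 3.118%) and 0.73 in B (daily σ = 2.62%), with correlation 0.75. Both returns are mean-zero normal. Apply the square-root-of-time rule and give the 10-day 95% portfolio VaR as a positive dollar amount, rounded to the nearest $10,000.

$20,320,000

σ_p = √(0.27²·3.118² + 0.73²·2.62² + 2·0.75·0.27·0.73·3.118·2.62) = 2.604%.
σ_{10d} = 2.604% × √10 = 8.235%.
z(95%) = 1.645.
VaR = 1.645 × 8.235% = 13.547%; on $150,000,000 that is $20,320,500.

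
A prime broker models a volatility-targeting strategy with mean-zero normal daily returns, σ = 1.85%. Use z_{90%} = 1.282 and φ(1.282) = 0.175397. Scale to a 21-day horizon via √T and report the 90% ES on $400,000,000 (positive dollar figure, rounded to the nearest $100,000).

σ_{21d} = 1.85% × √21 = 8.478%.
ES multiplier = φ(z)/(1−α) = 0.175397/0.1 = 1.754.
ES = 8.478% × 1.754 = 14.870%; on $400,000,000: $59,480,000.

$59,500,000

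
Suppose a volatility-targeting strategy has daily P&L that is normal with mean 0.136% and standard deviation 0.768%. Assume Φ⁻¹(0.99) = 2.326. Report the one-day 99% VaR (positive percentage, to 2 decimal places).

VaR = −μ + z·σ = −(0.136%) + 2.326 × 0.768% = 1.650%.

1.65%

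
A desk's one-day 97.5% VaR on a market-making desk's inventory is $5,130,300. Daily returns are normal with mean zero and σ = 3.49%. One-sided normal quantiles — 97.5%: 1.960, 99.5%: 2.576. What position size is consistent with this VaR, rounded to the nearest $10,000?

VaR as a fraction of value: z·σ = 1.960 × 3.49% = 6.8404%.
Position = $5,130,300 / 0.068404 = $75,000,000.

$75,000,000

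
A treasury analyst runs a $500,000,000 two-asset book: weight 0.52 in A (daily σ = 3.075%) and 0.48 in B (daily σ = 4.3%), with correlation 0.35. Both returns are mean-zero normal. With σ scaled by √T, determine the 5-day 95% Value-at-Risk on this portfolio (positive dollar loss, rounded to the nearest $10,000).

σ_p = √(0.52²·3.075² + 0.48²·4.3² + 2·0.35·0.52·0.48·3.075·4.3) = 3.021%.
σ_{5d} = 3.021% × √5 = 6.755%.
z(95%) = 1.645.
VaR = 1.645 × 6.755% = 11.112%; on $500,000,000 that is $55,560,000.

$55,560,000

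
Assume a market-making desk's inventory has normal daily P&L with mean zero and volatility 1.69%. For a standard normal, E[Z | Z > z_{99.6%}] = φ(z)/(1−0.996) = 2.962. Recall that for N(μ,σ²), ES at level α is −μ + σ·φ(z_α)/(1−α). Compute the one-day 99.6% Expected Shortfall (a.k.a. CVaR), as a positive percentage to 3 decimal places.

ES = 1.69% × 2.962 = 5.006%.

5.006%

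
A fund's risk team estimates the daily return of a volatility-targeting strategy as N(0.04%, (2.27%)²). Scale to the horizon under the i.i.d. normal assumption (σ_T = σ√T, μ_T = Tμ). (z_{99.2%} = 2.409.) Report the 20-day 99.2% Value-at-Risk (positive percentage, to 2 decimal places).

σ_{20d} = 2.27% × √20 = 10.152%; μ_{20d} = 20 × 0.04% = 0.800%.
VaR = −(0.800%) + 2.409 × 10.152% = 23.656%.

23.66%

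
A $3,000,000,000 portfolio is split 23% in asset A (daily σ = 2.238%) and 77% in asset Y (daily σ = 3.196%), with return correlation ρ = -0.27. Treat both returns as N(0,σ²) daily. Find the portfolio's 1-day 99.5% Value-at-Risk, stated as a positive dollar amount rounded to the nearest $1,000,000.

σ_p² = 0.23²·2.238² + 0.77²·3.196² + 2·-0.27·0.23·0.77·2.238·3.196 = 5.6370 (%²).
σ_p = √5.6370 = 2.374%.
At 99.5%, z = 2.576.
VaR = 2.576 × 2.374% = 6.115%; on $3,000,000,000 that is $183,450,000.

$183,000,000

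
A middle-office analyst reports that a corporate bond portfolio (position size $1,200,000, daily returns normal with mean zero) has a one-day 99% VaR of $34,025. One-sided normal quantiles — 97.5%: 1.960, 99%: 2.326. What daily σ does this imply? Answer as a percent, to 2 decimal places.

1.22%

VaR as a fraction: $34,025 / $1,200,000 = 2.835%.
σ = VaR / z = 2.835% / 2.326 = 1.219%.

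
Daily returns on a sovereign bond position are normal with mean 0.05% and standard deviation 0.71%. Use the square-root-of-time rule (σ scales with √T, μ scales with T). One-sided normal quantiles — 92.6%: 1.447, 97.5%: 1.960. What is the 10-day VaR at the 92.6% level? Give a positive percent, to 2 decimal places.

σ_{10d} = 0.71% × √10 = 2.245%; μ_{10d} = 10 × 0.05% = 0.500%.
VaR = −(0.500%) + 1.447 × 2.245% = 2.749%.

2.75%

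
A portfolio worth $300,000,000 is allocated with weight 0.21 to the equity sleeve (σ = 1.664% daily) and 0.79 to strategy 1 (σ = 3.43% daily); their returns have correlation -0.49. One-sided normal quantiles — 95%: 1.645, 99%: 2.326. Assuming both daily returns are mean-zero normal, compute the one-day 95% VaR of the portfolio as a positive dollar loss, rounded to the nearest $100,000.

σ_p² = 0.21²·1.664² + 0.79²·3.43² + 2·-0.49·0.21·0.79·1.664·3.43 = 6.5366 (%²).
σ_p = √6.5366 = 2.557%.
VaR = 1.645 × 2.557% = 4.206%; on $300,000,000 that is $12,618,000.

$12,600,000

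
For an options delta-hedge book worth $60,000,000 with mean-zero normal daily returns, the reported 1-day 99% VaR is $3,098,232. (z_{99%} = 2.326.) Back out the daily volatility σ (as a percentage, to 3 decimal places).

2.220%

VaR as a fraction: $3,098,232 / $60,000,000 = 5.164%.
σ = VaR / z = 5.164% / 2.326 = 2.220%.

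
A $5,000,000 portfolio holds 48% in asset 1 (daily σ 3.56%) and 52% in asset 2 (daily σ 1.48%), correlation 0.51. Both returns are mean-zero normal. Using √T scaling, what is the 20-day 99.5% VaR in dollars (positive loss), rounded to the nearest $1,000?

σ_p = √(0.48²·3.56² + 0.52²·1.48² + 2·0.51·0.48·0.52·3.56·1.48) = 2.203%.
σ_{20d} = 2.203% × √20 = 9.852%.
z(99.5%) = 2.576.
VaR = 2.576 × 9.852% = 25.379%; on $5,000,000 that is $1,268,950.

$1,269,000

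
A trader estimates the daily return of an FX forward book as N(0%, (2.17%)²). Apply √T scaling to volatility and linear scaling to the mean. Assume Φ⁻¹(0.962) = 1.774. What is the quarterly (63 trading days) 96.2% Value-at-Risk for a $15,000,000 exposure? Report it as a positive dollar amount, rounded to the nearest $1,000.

$4,583,000

σ_{63d} = 2.17% × √63 = 17.224%.
VaR = 1.774 × 17.224% = 30.555%.
On $15,000,000: 0.30555 × $15,000,000 = $4,583,250.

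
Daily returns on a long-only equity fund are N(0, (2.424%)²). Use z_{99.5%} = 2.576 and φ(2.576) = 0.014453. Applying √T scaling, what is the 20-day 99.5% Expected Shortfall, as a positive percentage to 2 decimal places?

31.34%

σ_{20d} = 2.424% × √20 = 10.840%.
ES multiplier = φ(z)/(1−α) = 0.014453/0.005 = 2.891.
ES = 10.840% × 2.891 = 31.338%.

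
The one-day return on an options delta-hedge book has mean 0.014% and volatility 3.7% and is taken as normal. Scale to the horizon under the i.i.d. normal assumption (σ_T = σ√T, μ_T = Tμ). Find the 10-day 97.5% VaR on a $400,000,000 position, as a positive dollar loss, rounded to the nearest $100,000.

At 97.5%, z = 1.960.
σ_{10d} = 3.7% × √10 = 11.700%; μ_{10d} = 10 × 0.014% = 0.140%.
VaR = −(0.140%) + 1.960 × 11.700% = 22.792%.
On $400,000,000: 0.22792 × $400,000,000 = $91,168,000.

$91,200,000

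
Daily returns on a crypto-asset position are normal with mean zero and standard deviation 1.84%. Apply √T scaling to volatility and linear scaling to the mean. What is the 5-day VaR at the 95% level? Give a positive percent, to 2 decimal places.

At 95%, z = 1.645.
σ_{5d} = 1.84% × √5 = 4.114%.
VaR = 1.645 × 4.114% = 6.768%.

6.77%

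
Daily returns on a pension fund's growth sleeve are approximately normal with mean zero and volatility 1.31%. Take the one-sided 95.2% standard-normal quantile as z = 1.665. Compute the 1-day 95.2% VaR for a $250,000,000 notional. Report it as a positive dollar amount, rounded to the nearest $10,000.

VaR = z·σ = 1.665 × 1.31% = 2.181%.
On $250,000,000: 0.02181 × $250,000,000 = $5,452,500.

$5,450,000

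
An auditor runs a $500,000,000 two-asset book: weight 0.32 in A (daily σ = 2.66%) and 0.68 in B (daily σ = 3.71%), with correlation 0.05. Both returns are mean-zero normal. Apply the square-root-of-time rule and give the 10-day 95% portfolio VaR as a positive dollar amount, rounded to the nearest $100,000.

$70,300,000

σ_p = √(0.32²·2.66² + 0.68²·3.71² + 2·0.05·0.32·0.68·2.66·3.71) = 2.703%.
σ_{10d} = 2.703% × √10 = 8.548%.
z(95%) = 1.645.
VaR = 1.645 × 8.548% = 14.061%; on $500,000,000 that is $70,305,000.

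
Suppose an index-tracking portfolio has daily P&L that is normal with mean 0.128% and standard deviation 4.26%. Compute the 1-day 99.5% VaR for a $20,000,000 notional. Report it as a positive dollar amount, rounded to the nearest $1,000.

At 99.5% one-sided, z = 2.576.
VaR = −μ + z·σ = −(0.128%) + 2.576 × 4.26% = 10.846%.
On $20,000,000: 0.10846 × $20,000,000 = $2,169,200.

$2,169,000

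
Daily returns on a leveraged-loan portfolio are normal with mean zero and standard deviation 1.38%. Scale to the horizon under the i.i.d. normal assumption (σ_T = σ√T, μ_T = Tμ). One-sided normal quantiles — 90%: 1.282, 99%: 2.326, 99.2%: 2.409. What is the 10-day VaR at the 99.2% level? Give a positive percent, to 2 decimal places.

σ_{10d} = 1.38% × √10 = 4.364%.
VaR = 2.409 × 4.364% = 10.513%.

10.51%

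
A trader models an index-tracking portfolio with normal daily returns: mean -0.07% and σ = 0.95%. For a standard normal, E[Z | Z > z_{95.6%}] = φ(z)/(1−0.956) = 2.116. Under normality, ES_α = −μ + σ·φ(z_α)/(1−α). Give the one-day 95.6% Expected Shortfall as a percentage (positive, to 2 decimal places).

ES = −(-0.07%) + 0.95% × 2.116 = 2.080%.

2.08%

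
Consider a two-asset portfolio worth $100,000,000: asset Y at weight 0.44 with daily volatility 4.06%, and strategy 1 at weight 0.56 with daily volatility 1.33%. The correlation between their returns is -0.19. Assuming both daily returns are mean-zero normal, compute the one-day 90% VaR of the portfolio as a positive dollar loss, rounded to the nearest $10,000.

$2,310,000

σ_p² = 0.44²·4.06² + 0.56²·1.33² + 2·-0.19·0.44·0.56·4.06·1.33 = 3.2404 (%²).
σ_p = √3.2404 = 1.800%.
At 90%, z = 1.282.
VaR = 1.282 × 1.800% = 2.308%; on $100,000,000 that is $2,308,000.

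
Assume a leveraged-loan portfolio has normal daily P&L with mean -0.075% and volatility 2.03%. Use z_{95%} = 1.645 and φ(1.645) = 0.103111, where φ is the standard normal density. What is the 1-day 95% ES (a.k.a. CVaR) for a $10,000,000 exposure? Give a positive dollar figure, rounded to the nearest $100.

$426,100

Tail multiplier: φ(z)/(1−α) = 0.103111 / 0.05 = 2.062.
ES = −(-0.075%) + 2.03% × 2.062 = 4.261%.
On $10,000,000: 0.04261 × $10,000,000 = $426,100.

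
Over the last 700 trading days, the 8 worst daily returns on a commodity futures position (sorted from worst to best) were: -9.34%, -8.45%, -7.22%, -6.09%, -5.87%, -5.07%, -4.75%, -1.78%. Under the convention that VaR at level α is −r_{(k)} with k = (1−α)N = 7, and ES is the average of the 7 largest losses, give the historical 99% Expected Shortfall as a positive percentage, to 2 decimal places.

The 7 worst returns sum to -46.79%.
ES = −(-46.79%) / 7 = 6.6842…% ≈ 6.68%.

6.68%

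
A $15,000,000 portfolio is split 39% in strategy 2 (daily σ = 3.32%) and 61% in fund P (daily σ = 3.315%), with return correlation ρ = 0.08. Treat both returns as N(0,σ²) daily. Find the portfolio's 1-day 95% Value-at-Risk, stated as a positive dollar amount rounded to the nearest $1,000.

σ_p² = 0.39²·3.32² + 0.61²·3.315² + 2·0.08·0.39·0.61·3.32·3.315 = 6.1845 (%²).
σ_p = √6.1845 = 2.487%.
At 95%, z = 1.645.
VaR = 1.645 × 2.487% = 4.091%; on $15,000,000 that is $613,650.

$614,000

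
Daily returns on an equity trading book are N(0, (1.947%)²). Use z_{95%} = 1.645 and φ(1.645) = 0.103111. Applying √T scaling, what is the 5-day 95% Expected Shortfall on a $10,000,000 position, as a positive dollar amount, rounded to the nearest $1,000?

σ_{5d} = 1.947% × √5 = 4.354%.
ES multiplier = φ(z)/(1−α) = 0.103111/0.05 = 2.062.
ES = 4.354% × 2.062 = 8.978%; on $10,000,000: $897,800.

$898,000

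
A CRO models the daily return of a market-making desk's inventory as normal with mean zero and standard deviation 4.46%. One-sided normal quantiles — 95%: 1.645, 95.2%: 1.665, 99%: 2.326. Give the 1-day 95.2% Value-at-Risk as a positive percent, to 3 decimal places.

7.426%

VaR = z·σ = 1.665 × 4.46% = 7.426%.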